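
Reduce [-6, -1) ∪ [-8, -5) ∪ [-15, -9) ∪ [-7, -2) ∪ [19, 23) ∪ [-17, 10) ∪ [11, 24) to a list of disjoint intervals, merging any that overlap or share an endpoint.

Sort by start: [-17, 10), [-15, -9), [-8, -5), [-7, -2), [-6, -1), [11, 24), [19, 23).
[-15, -9) overlaps/touches [-17, 10) → extend to [-17, 10).
[-8, -5) overlaps/touches [-17, 10) → extend to [-17, 10).
[-7, -2) overlaps/touches [-17, 10) → extend to [-17, 10).
[-6, -1) overlaps/touches [-17, 10) → extend to [-17, 10).
[11, 24) is disjoint → start new block.
[19, 23) overlaps/touches [11, 24) → extend to [11, 24).

[-17, 10) ∪ [11, 24)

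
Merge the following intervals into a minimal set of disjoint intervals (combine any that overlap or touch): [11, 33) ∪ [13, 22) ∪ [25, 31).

[13, 22) overlaps/touches [11, 33) → extend to [11, 33).
[25, 31) overlaps/touches [11, 33) → extend to [11, 33).

[11, 33)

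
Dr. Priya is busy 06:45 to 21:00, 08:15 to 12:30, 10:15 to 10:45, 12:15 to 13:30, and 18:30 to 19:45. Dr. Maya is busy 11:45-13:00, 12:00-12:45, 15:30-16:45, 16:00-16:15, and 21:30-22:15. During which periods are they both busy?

11:45–13:00, 15:30–16:45

First set merges to 06:45–21:00.
Second set merges to 11:45–13:00, 15:30–16:45, 21:30–22:15.
06:45–21:00 ∩ B → 11:45–13:00, 15:30–16:45.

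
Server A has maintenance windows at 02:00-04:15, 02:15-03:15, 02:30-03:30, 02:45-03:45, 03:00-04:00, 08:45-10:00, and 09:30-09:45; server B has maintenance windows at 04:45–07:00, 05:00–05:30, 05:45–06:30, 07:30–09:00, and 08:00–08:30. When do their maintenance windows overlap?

08:45–09:00

First set merges to 02:00–04:15, 08:45–10:00.
Second set merges to 04:45–07:00, 07:30–09:00.
02:00–04:15 meets no B interval.
08:45–10:00 ∩ B → 08:45–09:00.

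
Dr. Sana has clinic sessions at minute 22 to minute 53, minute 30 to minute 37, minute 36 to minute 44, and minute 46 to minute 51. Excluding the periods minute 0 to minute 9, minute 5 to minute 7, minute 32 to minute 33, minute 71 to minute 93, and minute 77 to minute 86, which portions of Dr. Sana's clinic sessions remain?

minute 22 to minute 32, minute 33 to minute 53

First set merges to minute 22 to minute 53.
Second set merges to minute 0 to minute 9, minute 32 to minute 33, minute 71 to minute 93.
minute 22 to minute 53 minus B → minute 22 to minute 32, minute 33 to minute 53.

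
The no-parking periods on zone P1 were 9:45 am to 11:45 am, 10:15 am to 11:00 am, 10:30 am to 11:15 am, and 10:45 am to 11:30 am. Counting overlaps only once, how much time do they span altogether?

2 h

Merged: 9:45 am–11:45 am.
Length: 2 h.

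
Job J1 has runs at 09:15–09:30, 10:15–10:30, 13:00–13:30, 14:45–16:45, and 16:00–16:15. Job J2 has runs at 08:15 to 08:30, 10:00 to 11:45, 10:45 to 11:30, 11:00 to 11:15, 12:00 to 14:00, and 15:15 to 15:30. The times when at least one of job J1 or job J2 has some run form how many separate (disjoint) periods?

5

Merge the first list: 09:15–09:30, 10:15–10:30, 13:00–13:30, 14:45–16:45.
Merge the second list: 08:15–08:30, 10:00–11:45, 12:00–14:00, 15:15–15:30.
A ∪ B = 08:15–08:30, 09:15–09:30, 10:00–11:45, 12:00–14:00, 14:45–16:45.
That is 5 disjoint pieces.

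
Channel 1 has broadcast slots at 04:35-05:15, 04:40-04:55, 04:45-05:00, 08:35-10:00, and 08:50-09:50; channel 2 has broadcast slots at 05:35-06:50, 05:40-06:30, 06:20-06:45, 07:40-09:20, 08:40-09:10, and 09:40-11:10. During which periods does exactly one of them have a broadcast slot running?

04:35-05:15, 05:35-06:50, 07:40-08:35, 09:20-09:40, 10:00-11:10

Merge the first list: 04:35-05:15, 08:35-10:00.
Merge the second list: 05:35-06:50, 07:40-09:20, 09:40-11:10.
A but not B: 04:35-05:15, 09:20-09:40.
B but not A: 05:35-06:50, 07:40-08:35, 10:00-11:10.
Combining gives A △ B.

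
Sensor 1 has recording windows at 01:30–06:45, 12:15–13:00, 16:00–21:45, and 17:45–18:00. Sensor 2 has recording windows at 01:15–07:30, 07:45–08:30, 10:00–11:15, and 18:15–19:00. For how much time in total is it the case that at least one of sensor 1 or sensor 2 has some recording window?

14 h 45 min

A, merged: 01:30-06:45, 12:15-13:00, 16:00-21:45.
A ∪ B = 01:15-07:30, 07:45-08:30, 10:00-11:15, 12:15-13:00, 16:00-21:45.
Total: 6 h 15 min + 45 min + 1 h 15 min + 45 min + 5 h 45 min = 14 h 45 min.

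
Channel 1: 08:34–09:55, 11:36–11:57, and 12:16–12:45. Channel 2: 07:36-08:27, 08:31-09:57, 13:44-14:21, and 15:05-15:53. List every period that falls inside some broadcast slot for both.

08:34–09:55

08:34–09:55 overlaps B on 08:34–09:55.
11:36–11:57 falls entirely outside B.
12:16–12:45 falls entirely outside B.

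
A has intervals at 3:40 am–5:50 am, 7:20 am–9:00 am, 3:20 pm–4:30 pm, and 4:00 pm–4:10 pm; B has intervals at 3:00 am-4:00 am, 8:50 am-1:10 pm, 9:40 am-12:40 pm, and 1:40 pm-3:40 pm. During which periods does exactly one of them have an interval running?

A, merged: 3:40 am-5:50 am, 7:20 am-9:00 am, 3:20 pm-4:30 pm.
B, merged: 3:00 am-4:00 am, 8:50 am-1:10 pm, 1:40 pm-3:40 pm.
A but not B: 4:00 am-5:50 am, 7:20 am-8:50 am, 3:40 pm-4:30 pm.
B but not A: 3:00 am-3:40 am, 9:00 am-1:10 pm, 1:40 pm-3:20 pm.
Combining gives A △ B.

3:00 am-3:40 am, 4:00 am-5:50 am, 7:20 am-8:50 am, 9:00 am-1:10 pm, 1:40 pm-3:20 pm, 3:40 pm-4:30 pm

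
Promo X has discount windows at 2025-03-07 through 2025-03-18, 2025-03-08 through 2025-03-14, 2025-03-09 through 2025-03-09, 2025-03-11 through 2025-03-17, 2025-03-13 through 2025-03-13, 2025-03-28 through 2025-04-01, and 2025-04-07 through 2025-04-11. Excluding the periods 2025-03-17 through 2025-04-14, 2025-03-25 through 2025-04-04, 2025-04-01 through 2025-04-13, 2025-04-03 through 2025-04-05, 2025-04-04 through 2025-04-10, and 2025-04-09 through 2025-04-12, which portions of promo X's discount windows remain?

2025-03-07 through 2025-03-16

First set merges to 2025-03-07 through 2025-03-18, 2025-03-28 through 2025-04-01, 2025-04-07 through 2025-04-11.
Second set merges to 2025-03-17 through 2025-04-14.
2025-03-07 through 2025-03-18 \ B = 2025-03-07 through 2025-03-16.
2025-03-28 through 2025-04-01: entirely removed.
2025-04-07 through 2025-04-11: entirely removed.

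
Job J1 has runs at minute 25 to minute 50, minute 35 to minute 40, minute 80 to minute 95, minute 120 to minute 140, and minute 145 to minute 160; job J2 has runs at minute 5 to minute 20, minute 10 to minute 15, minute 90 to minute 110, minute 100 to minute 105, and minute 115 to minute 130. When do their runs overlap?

A, merged: minute 25 to minute 50, minute 80 to minute 95, minute 120 to minute 140, minute 145 to minute 160.
B, merged: minute 5 to minute 20, minute 90 to minute 110, minute 115 to minute 130.
minute 25 to minute 50 meets no B interval.
minute 80 to minute 95 ∩ B → minute 90 to minute 95.
minute 120 to minute 140 ∩ B → minute 120 to minute 130.
minute 145 to minute 160 meets no B interval.

minute 90 to minute 95, minute 120 to minute 130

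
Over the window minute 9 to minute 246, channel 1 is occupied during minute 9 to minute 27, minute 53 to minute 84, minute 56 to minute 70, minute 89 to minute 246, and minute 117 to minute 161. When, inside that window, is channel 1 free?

After merging, the occupied span is minute 9 to minute 27, minute 53 to minute 84, minute 89 to minute 246.
Gaps within minute 9 to minute 246: minute 27 to minute 53, minute 84 to minute 89.

minute 27 to minute 53, minute 84 to minute 89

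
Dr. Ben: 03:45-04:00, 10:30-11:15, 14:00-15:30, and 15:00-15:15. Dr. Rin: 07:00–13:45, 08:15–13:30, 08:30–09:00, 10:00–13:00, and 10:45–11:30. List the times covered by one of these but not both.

03:45-04:00, 07:00-10:30, 11:15-13:45, 14:00-15:30

Merge the first list: 03:45-04:00, 10:30-11:15, 14:00-15:30.
Merge the second list: 07:00-13:45.
A \ B = 03:45-04:00, 14:00-15:30.
B \ A = 07:00-10:30, 11:15-13:45.
Union of the two gives the symmetric difference.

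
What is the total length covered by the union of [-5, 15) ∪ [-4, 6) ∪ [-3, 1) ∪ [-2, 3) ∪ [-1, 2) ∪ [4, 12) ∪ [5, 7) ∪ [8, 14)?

20

Merged: [-5, 15).
Length: 20.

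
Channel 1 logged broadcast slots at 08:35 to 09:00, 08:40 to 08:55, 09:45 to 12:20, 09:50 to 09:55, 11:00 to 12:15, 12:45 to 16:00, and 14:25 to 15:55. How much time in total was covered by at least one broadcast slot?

6 h 15 min

Merged: 08:35-09:00, 09:45-12:20, 12:45-16:00.
Lengths: 25 min + 2 h 35 min + 3 h 15 min = 6 h 15 min.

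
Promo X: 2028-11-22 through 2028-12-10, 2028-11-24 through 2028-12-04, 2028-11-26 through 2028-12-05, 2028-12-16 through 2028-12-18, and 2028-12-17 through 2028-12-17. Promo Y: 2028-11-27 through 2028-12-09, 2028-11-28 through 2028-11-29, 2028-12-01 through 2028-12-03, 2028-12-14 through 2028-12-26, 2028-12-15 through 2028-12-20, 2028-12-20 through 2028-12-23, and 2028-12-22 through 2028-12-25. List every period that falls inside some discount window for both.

First set merges to 2028-11-22 through 2028-12-10, 2028-12-16 through 2028-12-18.
Second set merges to 2028-11-27 through 2028-12-09, 2028-12-14 through 2028-12-26.
2028-11-22 through 2028-12-10 overlaps B on 2028-11-27 through 2028-12-09.
2028-12-16 through 2028-12-18 overlaps B on 2028-12-16 through 2028-12-18.

2028-11-27 through 2028-12-09, 2028-12-16 through 2028-12-18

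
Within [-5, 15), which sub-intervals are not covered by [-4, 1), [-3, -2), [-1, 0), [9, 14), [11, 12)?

[-5, -4) ∪ [1, 9) ∪ [14, 15)

After merging, the occupied span is [-4, 1), [9, 14).
Uncovered inside [-5, 15): [-5, -4), [1, 9), [14, 15).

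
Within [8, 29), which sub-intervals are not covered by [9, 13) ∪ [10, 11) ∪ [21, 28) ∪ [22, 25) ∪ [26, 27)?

[8, 9) ∪ [13, 21) ∪ [28, 29)

After merging, the occupied span is [9, 13), [21, 28).
Uncovered inside [8, 29): [8, 9), [13, 21), [28, 29).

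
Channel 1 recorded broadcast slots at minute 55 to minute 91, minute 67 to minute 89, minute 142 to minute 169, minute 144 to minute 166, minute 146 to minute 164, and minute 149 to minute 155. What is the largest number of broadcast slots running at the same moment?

4

Sweep endpoints in order; track running count of active intervals.
Peak of 4 reached at minute 149.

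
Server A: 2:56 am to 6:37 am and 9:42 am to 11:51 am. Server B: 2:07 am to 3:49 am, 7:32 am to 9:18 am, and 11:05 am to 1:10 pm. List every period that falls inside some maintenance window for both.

2:56 am–6:37 am ∩ B → 2:56 am–3:49 am.
9:42 am–11:51 am ∩ B → 11:05 am–11:51 am.

2:56 am–3:49 am, 11:05 am–11:51 am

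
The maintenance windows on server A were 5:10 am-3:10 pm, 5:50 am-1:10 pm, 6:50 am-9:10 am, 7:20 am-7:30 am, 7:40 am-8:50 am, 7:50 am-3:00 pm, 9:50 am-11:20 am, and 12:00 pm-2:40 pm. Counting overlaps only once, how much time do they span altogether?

Merged: 5:10 am–3:10 pm.
Length: 10 h.

10 h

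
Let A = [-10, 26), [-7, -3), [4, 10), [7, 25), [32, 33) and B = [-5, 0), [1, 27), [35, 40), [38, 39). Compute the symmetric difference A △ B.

Merge the first list: [-10, 26), [32, 33).
Merge the second list: [-5, 0), [1, 27), [35, 40).
A \ B = [-10, -5), [0, 1), [32, 33).
B \ A = [26, 27), [35, 40).
Union of the two gives the symmetric difference.

[-10, -5) ∪ [0, 1) ∪ [26, 27) ∪ [32, 33) ∪ [35, 40)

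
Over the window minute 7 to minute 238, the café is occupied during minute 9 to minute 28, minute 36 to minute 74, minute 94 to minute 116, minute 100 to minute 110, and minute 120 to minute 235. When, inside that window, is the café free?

After merging, the occupied span is minute 9 to minute 28, minute 36 to minute 74, minute 94 to minute 116, minute 120 to minute 235.
Gaps within minute 7 to minute 238: minute 7 to minute 9, minute 28 to minute 36, minute 74 to minute 94, minute 116 to minute 120, minute 235 to minute 238.

minute 7 to minute 9, minute 28 to minute 36, minute 74 to minute 94, minute 116 to minute 120, minute 235 to minute 238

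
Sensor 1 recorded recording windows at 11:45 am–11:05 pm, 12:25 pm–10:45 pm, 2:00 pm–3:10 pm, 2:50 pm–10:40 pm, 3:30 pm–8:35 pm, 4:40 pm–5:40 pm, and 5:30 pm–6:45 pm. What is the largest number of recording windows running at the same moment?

6

At 5:30 pm, 6 of the intervals are simultaneously active.
No point has more.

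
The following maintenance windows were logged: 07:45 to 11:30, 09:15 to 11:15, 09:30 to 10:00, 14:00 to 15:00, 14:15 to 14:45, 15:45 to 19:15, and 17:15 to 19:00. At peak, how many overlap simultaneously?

Sweep endpoints in order; track running count of active intervals.
Peak of 3 reached at 09:30.

3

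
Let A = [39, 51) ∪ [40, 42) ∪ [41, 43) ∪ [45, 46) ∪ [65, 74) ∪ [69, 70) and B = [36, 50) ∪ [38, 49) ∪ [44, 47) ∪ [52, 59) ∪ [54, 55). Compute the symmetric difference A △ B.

First set merges to [39, 51), [65, 74).
Second set merges to [36, 50), [52, 59).
A but not B: [50, 51), [65, 74).
B but not A: [36, 39), [52, 59).
Combining gives A △ B.

[36, 39) ∪ [50, 51) ∪ [52, 59) ∪ [65, 74)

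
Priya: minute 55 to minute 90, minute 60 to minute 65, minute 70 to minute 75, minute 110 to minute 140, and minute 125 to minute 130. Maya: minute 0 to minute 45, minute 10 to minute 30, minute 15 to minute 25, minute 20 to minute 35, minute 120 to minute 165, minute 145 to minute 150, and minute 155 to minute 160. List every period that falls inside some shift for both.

minute 120 to minute 140

Merge the first list: minute 55 to minute 90, minute 110 to minute 140.
Merge the second list: minute 0 to minute 45, minute 120 to minute 165.
minute 55 to minute 90 falls entirely outside B.
minute 110 to minute 140 overlaps B on minute 120 to minute 140.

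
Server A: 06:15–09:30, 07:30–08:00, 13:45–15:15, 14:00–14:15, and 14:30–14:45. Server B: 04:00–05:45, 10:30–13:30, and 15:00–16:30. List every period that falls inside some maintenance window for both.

15:00-15:15

Merge the first list: 06:15-09:30, 13:45-15:15.
06:15-09:30 meets no B interval.
13:45-15:15 ∩ B → 15:00-15:15.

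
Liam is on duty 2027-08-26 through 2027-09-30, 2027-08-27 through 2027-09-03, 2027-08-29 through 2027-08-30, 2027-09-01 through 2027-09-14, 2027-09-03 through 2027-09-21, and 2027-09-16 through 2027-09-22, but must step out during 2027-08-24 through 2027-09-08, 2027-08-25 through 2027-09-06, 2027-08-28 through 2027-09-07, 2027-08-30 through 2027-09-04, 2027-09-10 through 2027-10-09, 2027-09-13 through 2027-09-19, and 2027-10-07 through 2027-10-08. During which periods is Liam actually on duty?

Merge the first list: 2027-08-26 through 2027-09-30.
Merge the second list: 2027-08-24 through 2027-09-08, 2027-09-10 through 2027-10-09.
2027-08-26 through 2027-09-30 minus B → 2027-09-09 through 2027-09-09.

2027-09-09 through 2027-09-09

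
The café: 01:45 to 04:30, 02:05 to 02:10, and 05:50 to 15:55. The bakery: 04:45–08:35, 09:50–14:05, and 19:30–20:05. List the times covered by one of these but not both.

A, merged: 01:45–04:30, 05:50–15:55.
Only in the first: 01:45–04:30, 08:35–09:50, 14:05–15:55.
Only in the second: 04:45–05:50, 19:30–20:05.
Together these are the periods covered by exactly one.

01:45–04:30, 04:45–05:50, 08:35–09:50, 14:05–15:55, 19:30–20:05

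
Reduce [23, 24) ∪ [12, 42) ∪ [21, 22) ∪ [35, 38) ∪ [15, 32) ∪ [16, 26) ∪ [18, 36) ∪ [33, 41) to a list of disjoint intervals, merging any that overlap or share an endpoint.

[12, 42)

Sort by start: [12, 42), [15, 32), [16, 26), [18, 36), [21, 22), [23, 24), [33, 41), [35, 38).
[15, 32) overlaps/touches [12, 42) → extend to [12, 42).
[16, 26) overlaps/touches [12, 42) → extend to [12, 42).
[18, 36) overlaps/touches [12, 42) → extend to [12, 42).
[21, 22) overlaps/touches [12, 42) → extend to [12, 42).
[23, 24) overlaps/touches [12, 42) → extend to [12, 42).
[33, 41) overlaps/touches [12, 42) → extend to [12, 42).
[35, 38) overlaps/touches [12, 42) → extend to [12, 42).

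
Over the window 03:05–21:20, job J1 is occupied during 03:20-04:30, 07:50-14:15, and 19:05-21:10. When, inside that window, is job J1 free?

03:05-03:20, 04:30-07:50, 14:15-19:05, 21:10-21:20

After merging, the occupied span is 03:20-04:30, 07:50-14:15, 19:05-21:10.
Gaps within 03:05-21:20: 03:05-03:20, 04:30-07:50, 14:15-19:05, 21:10-21:20.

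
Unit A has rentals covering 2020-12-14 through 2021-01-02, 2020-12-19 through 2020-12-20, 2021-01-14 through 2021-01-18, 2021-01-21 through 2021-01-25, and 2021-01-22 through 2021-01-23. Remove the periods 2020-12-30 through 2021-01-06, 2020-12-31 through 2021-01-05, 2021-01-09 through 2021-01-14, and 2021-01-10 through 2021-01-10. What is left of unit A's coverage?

A, merged: 2020-12-14 through 2021-01-02, 2021-01-14 through 2021-01-18, 2021-01-21 through 2021-01-25.
B, merged: 2020-12-30 through 2021-01-06, 2021-01-09 through 2021-01-14.
2020-12-14 through 2021-01-02 \ B = 2020-12-14 through 2020-12-29.
2021-01-14 through 2021-01-18 \ B = 2021-01-15 through 2021-01-18.
2021-01-21 through 2021-01-25: nothing removed.

2020-12-14 through 2020-12-29, 2021-01-15 through 2021-01-18, 2021-01-21 through 2021-01-25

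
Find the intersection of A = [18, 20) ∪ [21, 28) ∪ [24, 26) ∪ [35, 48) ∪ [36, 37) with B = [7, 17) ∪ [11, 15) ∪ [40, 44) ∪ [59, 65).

A, merged: [18, 20), [21, 28), [35, 48).
B, merged: [7, 17), [40, 44), [59, 65).
[18, 20): no overlap with the second set.
[21, 28): no overlap with the second set.
[35, 48) meets the second set on [40, 44).

[40, 44)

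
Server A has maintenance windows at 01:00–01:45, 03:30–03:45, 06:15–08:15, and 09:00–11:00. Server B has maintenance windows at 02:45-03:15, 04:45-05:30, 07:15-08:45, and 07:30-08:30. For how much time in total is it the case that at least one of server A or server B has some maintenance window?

6 h 45 min

B, merged: 02:45–03:15, 04:45–05:30, 07:15–08:45.
A ∪ B = 01:00–01:45, 02:45–03:15, 03:30–03:45, 04:45–05:30, 06:15–08:45, 09:00–11:00.
Total: 45 min + 30 min + 15 min + 45 min + 2 h 30 min + 2 h = 6 h 45 min.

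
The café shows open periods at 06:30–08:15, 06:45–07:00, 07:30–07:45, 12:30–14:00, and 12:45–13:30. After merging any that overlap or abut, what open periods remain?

06:45-07:00 overlaps/touches 06:30-08:15 → extend to 06:30-08:15.
07:30-07:45 overlaps/touches 06:30-08:15 → extend to 06:30-08:15.
12:30-14:00 is disjoint → start new block.
12:45-13:30 overlaps/touches 12:30-14:00 → extend to 12:30-14:00.

06:30-08:15, 12:30-14:00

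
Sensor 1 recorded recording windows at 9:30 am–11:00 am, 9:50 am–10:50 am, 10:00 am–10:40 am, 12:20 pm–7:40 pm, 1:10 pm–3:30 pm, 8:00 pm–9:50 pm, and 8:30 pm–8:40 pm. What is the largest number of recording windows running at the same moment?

3

At 10:00 am, 3 of the intervals are simultaneously active.
No point has more.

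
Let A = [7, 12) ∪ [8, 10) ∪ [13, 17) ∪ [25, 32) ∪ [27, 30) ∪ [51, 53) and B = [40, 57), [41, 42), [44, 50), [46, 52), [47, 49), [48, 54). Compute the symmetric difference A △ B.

First set merges to [7, 12), [13, 17), [25, 32), [51, 53).
Second set merges to [40, 57).
A but not B: [7, 12), [13, 17), [25, 32).
B but not A: [40, 51), [53, 57).
Combining gives A △ B.

[7, 12) ∪ [13, 17) ∪ [25, 32) ∪ [40, 51) ∪ [53, 57)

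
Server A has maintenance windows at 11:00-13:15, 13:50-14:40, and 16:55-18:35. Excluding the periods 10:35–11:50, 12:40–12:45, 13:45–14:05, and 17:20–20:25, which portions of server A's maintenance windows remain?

11:00-13:15 \ B = 11:50-12:40, 12:45-13:15.
13:50-14:40 \ B = 14:05-14:40.
16:55-18:35 \ B = 16:55-17:20.

11:50-12:40, 12:45-13:15, 14:05-14:40, 16:55-17:20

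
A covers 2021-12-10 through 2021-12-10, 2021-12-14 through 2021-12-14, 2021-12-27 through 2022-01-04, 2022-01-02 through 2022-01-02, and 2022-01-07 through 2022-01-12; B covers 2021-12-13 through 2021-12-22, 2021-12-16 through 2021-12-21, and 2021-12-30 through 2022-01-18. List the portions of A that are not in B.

2021-12-10 through 2021-12-10, 2021-12-27 through 2021-12-29

Merge the first list: 2021-12-10 through 2021-12-10, 2021-12-14 through 2021-12-14, 2021-12-27 through 2022-01-04, 2022-01-07 through 2022-01-12.
Merge the second list: 2021-12-13 through 2021-12-22, 2021-12-30 through 2022-01-18.
2021-12-10 through 2021-12-10: nothing removed.
2021-12-14 through 2021-12-14: entirely removed.
2021-12-27 through 2022-01-04 \ B = 2021-12-27 through 2021-12-29.
2022-01-07 through 2022-01-12: entirely removed.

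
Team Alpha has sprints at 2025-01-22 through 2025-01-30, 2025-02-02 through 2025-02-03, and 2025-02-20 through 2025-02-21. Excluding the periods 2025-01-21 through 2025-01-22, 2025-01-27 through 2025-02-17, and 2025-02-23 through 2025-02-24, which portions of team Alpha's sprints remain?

2025-01-23 through 2025-01-26, 2025-02-20 through 2025-02-21

2025-01-22 through 2025-01-30 \ B = 2025-01-23 through 2025-01-26.
2025-02-02 through 2025-02-03: entirely removed.
2025-02-20 through 2025-02-21: nothing removed.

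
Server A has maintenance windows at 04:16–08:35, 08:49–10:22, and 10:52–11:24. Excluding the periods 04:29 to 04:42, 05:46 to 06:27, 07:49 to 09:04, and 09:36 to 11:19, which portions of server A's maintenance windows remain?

04:16-04:29, 04:42-05:46, 06:27-07:49, 09:04-09:36, 11:19-11:24

04:16-08:35 \ B = 04:16-04:29, 04:42-05:46, 06:27-07:49.
08:49-10:22 \ B = 09:04-09:36.
10:52-11:24 \ B = 11:19-11:24.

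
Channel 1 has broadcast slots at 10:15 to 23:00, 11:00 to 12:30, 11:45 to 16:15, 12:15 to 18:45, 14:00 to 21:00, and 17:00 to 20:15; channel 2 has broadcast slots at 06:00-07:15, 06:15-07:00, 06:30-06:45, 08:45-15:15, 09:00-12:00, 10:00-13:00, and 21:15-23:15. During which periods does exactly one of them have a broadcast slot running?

06:00–07:15, 08:45–10:15, 15:15–21:15, 23:00–23:15

Merge the first list: 10:15–23:00.
Merge the second list: 06:00–07:15, 08:45–15:15, 21:15–23:15.
A \ B = 15:15–21:15.
B \ A = 06:00–07:15, 08:45–10:15, 23:00–23:15.
Union of the two gives the symmetric difference.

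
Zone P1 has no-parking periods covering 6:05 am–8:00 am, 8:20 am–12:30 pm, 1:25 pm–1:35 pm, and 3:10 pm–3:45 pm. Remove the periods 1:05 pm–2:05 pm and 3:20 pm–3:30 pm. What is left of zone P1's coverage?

6:05 am-8:00 am: nothing removed.
8:20 am-12:30 pm: nothing removed.
1:25 pm-1:35 pm: entirely removed.
3:10 pm-3:45 pm \ B = 3:10 pm-3:20 pm, 3:30 pm-3:45 pm.

6:05 am-8:00 am, 8:20 am-12:30 pm, 3:10 pm-3:20 pm, 3:30 pm-3:45 pm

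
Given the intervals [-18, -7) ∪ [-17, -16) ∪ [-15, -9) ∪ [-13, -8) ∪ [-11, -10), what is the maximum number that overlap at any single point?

4

Sweep endpoints in order; track running count of active intervals.
Peak of 4 reached at -11.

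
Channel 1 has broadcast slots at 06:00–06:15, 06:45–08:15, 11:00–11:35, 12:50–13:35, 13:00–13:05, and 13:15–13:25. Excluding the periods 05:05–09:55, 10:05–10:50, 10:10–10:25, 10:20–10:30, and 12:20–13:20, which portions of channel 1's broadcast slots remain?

A, merged: 06:00–06:15, 06:45–08:15, 11:00–11:35, 12:50–13:35.
B, merged: 05:05–09:55, 10:05–10:50, 12:20–13:20.
06:00–06:15 lies entirely inside B → drops out.
06:45–08:15 lies entirely inside B → drops out.
11:00–11:35 is untouched.
12:50–13:35 with B removed leaves 13:20–13:35.

11:00–11:35, 13:20–13:35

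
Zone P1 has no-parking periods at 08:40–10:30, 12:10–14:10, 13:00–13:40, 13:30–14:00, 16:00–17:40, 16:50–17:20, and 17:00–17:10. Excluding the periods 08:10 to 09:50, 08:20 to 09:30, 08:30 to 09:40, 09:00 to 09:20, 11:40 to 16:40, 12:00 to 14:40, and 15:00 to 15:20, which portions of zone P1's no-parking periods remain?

A, merged: 08:40–10:30, 12:10–14:10, 16:00–17:40.
B, merged: 08:10–09:50, 11:40–16:40.
08:40–10:30 \ B = 09:50–10:30.
12:10–14:10: entirely removed.
16:00–17:40 \ B = 16:40–17:40.

09:50–10:30, 16:40–17:40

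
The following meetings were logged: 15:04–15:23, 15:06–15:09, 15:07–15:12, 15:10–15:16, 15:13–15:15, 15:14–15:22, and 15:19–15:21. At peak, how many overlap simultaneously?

At 15:14, 4 of the intervals are simultaneously active.
No point has more.

4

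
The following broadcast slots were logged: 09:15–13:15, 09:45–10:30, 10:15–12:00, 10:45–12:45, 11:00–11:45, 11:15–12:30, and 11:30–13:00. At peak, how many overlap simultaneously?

6

Walk the sorted start/end points keeping a running depth.
The depth first hits 6 at 11:30.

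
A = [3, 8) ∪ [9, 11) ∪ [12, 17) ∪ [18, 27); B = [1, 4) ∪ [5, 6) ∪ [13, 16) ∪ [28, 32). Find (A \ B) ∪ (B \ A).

A but not B: [4, 5), [6, 8), [9, 11), [12, 13), [16, 17), [18, 27).
B but not A: [1, 3), [28, 32).
Combining gives A △ B.

[1, 3) ∪ [4, 5) ∪ [6, 8) ∪ [9, 11) ∪ [12, 13) ∪ [16, 17) ∪ [18, 27) ∪ [28, 32)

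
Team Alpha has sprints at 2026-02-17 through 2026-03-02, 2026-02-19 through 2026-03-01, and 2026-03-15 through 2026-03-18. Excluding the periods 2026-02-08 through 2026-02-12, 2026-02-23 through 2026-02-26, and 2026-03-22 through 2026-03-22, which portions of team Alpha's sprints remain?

A, merged: 2026-02-17 through 2026-03-02, 2026-03-15 through 2026-03-18.
2026-02-17 through 2026-03-02 with B removed leaves 2026-02-17 through 2026-02-22, 2026-02-27 through 2026-03-02.
2026-03-15 through 2026-03-18 is untouched.

2026-02-17 through 2026-02-22, 2026-02-27 through 2026-03-02, 2026-03-15 through 2026-03-18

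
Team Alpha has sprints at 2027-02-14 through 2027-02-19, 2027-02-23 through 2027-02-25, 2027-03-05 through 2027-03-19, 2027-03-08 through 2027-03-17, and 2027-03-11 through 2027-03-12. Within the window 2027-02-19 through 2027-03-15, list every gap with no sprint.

After merging, the occupied span is 2027-02-14 through 2027-02-19, 2027-02-23 through 2027-02-25, 2027-03-05 through 2027-03-19.
Complement within 2027-02-19 through 2027-03-15: 2027-02-20 through 2027-02-22, 2027-02-26 through 2027-03-04.

2027-02-20 through 2027-02-22, 2027-02-26 through 2027-03-04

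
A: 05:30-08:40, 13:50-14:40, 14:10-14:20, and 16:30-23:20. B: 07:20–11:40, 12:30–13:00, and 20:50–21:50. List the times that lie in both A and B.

Merge the first list: 05:30–08:40, 13:50–14:40, 16:30–23:20.
05:30–08:40 overlaps B on 07:20–08:40.
13:50–14:40 falls entirely outside B.
16:30–23:20 overlaps B on 20:50–21:50.

07:20–08:40, 20:50–21:50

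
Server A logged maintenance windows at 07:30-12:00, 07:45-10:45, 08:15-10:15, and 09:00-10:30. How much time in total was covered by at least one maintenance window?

4 h 30 min

Merged: 07:30–12:00.
Length: 4 h 30 min.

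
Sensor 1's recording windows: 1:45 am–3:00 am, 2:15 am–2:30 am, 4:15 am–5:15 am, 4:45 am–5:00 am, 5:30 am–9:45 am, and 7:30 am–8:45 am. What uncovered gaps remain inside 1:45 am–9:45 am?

3:00 am–4:15 am, 5:15 am–5:30 am

Covered (merged): 1:45 am–3:00 am, 4:15 am–5:15 am, 5:30 am–9:45 am.
Uncovered inside 1:45 am–9:45 am: 3:00 am–4:15 am, 5:15 am–5:30 am.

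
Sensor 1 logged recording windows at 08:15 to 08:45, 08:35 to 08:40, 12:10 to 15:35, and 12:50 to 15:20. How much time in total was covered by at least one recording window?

3 h 55 min

Merged: 08:15-08:45, 12:10-15:35.
Lengths: 30 min + 3 h 25 min = 3 h 55 min.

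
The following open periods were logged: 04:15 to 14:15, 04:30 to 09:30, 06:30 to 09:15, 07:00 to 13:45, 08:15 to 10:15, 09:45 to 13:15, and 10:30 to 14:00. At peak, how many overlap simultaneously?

5

Sweep endpoints in order; track running count of active intervals.
Peak of 5 reached at 08:15.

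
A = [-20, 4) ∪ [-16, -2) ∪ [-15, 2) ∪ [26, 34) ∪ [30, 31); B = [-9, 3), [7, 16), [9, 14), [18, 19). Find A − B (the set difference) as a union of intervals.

[-20, -9) ∪ [3, 4) ∪ [26, 34)

Merge the first list: [-20, 4), [26, 34).
Merge the second list: [-9, 3), [7, 16), [18, 19).
[-20, 4) minus B → [-20, -9), [3, 4).
[26, 34): no B overlap → unchanged.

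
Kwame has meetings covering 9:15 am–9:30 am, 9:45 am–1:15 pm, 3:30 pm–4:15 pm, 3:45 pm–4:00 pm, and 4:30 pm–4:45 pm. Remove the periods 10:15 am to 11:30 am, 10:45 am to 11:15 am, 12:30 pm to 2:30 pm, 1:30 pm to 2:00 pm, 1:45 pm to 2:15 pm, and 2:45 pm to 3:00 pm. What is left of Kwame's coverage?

9:15 am–9:30 am, 9:45 am–10:15 am, 11:30 am–12:30 pm, 3:30 pm–4:15 pm, 4:30 pm–4:45 pm

A, merged: 9:15 am–9:30 am, 9:45 am–1:15 pm, 3:30 pm–4:15 pm, 4:30 pm–4:45 pm.
B, merged: 10:15 am–11:30 am, 12:30 pm–2:30 pm, 2:45 pm–3:00 pm.
9:15 am–9:30 am is untouched.
9:45 am–1:15 pm with B removed leaves 9:45 am–10:15 am, 11:30 am–12:30 pm.
3:30 pm–4:15 pm is untouched.
4:30 pm–4:45 pm is untouched.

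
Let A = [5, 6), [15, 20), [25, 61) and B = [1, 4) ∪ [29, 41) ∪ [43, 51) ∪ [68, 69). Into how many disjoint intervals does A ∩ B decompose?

2

A ∩ B = [29, 41), [43, 51).
That is 2 disjoint pieces.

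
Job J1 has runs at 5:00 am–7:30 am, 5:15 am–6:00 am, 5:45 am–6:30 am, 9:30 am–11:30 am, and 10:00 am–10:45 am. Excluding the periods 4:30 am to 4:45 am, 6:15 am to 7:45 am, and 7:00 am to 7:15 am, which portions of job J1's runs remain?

5:00 am-6:15 am, 9:30 am-11:30 am

A, merged: 5:00 am-7:30 am, 9:30 am-11:30 am.
B, merged: 4:30 am-4:45 am, 6:15 am-7:45 am.
5:00 am-7:30 am minus B → 5:00 am-6:15 am.
9:30 am-11:30 am: no B overlap → unchanged.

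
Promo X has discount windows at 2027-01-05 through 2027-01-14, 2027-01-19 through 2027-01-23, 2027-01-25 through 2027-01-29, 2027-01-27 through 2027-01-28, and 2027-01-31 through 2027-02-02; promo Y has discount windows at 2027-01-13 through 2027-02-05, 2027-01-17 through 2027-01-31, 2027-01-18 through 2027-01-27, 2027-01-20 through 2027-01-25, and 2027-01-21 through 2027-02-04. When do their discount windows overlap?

2027-01-13 through 2027-01-14, 2027-01-19 through 2027-01-23, 2027-01-25 through 2027-01-29, 2027-01-31 through 2027-02-02

A, merged: 2027-01-05 through 2027-01-14, 2027-01-19 through 2027-01-23, 2027-01-25 through 2027-01-29, 2027-01-31 through 2027-02-02.
B, merged: 2027-01-13 through 2027-02-05.
2027-01-05 through 2027-01-14 ∩ B → 2027-01-13 through 2027-01-14.
2027-01-19 through 2027-01-23 ∩ B → 2027-01-19 through 2027-01-23.
2027-01-25 through 2027-01-29 ∩ B → 2027-01-25 through 2027-01-29.
2027-01-31 through 2027-02-02 ∩ B → 2027-01-31 through 2027-02-02.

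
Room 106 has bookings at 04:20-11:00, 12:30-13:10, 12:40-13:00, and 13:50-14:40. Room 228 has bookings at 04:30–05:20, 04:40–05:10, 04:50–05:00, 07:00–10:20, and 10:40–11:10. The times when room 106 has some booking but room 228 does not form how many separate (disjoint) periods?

5

Merge the first list: 04:20–11:00, 12:30–13:10, 13:50–14:40.
Merge the second list: 04:30–05:20, 07:00–10:20, 10:40–11:10.
A \ B = 04:20–04:30, 05:20–07:00, 10:20–10:40, 12:30–13:10, 13:50–14:40.
That is 5 disjoint pieces.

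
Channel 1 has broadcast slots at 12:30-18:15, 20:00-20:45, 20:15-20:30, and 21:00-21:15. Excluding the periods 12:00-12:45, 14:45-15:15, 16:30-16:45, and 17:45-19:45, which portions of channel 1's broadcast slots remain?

A, merged: 12:30–18:15, 20:00–20:45, 21:00–21:15.
12:30–18:15 minus B → 12:45–14:45, 15:15–16:30, 16:45–17:45.
20:00–20:45: no B overlap → unchanged.
21:00–21:15: no B overlap → unchanged.

12:45–14:45, 15:15–16:30, 16:45–17:45, 20:00–20:45, 21:00–21:15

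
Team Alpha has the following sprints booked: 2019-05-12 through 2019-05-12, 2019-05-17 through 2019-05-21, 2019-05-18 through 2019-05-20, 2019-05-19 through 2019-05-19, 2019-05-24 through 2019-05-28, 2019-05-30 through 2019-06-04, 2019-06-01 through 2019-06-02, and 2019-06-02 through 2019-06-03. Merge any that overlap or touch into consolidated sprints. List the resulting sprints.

2019-05-17 through 2019-05-21 is disjoint → start new block.
2019-05-18 through 2019-05-20 overlaps/touches 2019-05-17 through 2019-05-21 → extend to 2019-05-17 through 2019-05-21.
2019-05-19 through 2019-05-19 overlaps/touches 2019-05-17 through 2019-05-21 → extend to 2019-05-17 through 2019-05-21.
2019-05-24 through 2019-05-28 is disjoint → start new block.
2019-05-30 through 2019-06-04 is disjoint → start new block.
2019-06-01 through 2019-06-02 overlaps/touches 2019-05-30 through 2019-06-04 → extend to 2019-05-30 through 2019-06-04.
2019-06-02 through 2019-06-03 overlaps/touches 2019-05-30 through 2019-06-04 → extend to 2019-05-30 through 2019-06-04.

2019-05-12 through 2019-05-12, 2019-05-17 through 2019-05-21, 2019-05-24 through 2019-05-28, 2019-05-30 through 2019-06-04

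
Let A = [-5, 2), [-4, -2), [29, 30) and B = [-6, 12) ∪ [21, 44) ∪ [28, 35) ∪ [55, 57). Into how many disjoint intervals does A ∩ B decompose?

2

A, merged: [-5, 2), [29, 30).
B, merged: [-6, 12), [21, 44), [55, 57).
A ∩ B = [-5, 2), [29, 30).
That is 2 disjoint pieces.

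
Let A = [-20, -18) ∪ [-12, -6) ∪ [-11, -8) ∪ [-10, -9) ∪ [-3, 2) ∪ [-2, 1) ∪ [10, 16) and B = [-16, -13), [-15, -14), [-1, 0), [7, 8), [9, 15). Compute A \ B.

[-20, -18) ∪ [-12, -6) ∪ [-3, -1) ∪ [0, 2) ∪ [15, 16)

Merge the first list: [-20, -18), [-12, -6), [-3, 2), [10, 16).
Merge the second list: [-16, -13), [-1, 0), [7, 8), [9, 15).
[-20, -18): nothing removed.
[-12, -6): nothing removed.
[-3, 2) \ B = [-3, -1), [0, 2).
[10, 16) \ B = [15, 16).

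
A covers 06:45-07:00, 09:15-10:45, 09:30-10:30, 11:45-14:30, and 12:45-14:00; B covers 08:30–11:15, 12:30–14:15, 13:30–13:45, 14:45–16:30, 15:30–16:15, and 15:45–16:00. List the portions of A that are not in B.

06:45–07:00, 11:45–12:30, 14:15–14:30

Merge the first list: 06:45–07:00, 09:15–10:45, 11:45–14:30.
Merge the second list: 08:30–11:15, 12:30–14:15, 14:45–16:30.
06:45–07:00: nothing removed.
09:15–10:45: entirely removed.
11:45–14:30 \ B = 11:45–12:30, 14:15–14:30.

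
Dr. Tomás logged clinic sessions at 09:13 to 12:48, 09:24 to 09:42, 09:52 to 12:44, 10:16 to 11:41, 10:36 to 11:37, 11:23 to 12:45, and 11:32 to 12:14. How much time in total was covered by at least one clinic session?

3 h 35 min

Merged: 09:13-12:48.
Length: 3 h 35 min.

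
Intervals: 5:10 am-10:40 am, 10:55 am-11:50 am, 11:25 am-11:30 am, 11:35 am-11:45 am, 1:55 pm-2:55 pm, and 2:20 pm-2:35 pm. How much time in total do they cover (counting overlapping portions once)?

Merged: 5:10 am–10:40 am, 10:55 am–11:50 am, 1:55 pm–2:55 pm.
Lengths: 5 h 30 min + 55 min + 1 h = 7 h 25 min.

7 h 25 min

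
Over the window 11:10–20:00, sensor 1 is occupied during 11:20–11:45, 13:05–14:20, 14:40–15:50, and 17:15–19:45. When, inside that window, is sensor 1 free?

The merged coverage is 11:20-11:45, 13:05-14:20, 14:40-15:50, 17:15-19:45.
Gaps within 11:10-20:00: 11:10-11:20, 11:45-13:05, 14:20-14:40, 15:50-17:15, 19:45-20:00.

11:10-11:20, 11:45-13:05, 14:20-14:40, 15:50-17:15, 19:45-20:00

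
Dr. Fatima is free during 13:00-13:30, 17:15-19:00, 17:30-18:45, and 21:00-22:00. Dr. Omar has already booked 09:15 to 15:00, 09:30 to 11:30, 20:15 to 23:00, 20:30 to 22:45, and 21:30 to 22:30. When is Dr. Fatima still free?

A, merged: 13:00–13:30, 17:15–19:00, 21:00–22:00.
B, merged: 09:15–15:00, 20:15–23:00.
13:00–13:30: fully covered by B → removed.
17:15–19:00: no B overlap → unchanged.
21:00–22:00: fully covered by B → removed.

17:15–19:00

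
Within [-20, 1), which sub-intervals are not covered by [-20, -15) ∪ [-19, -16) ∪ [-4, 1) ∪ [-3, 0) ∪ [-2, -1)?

Covered (merged): [-20, -15), [-4, 1).
Gaps within [-20, 1): [-15, -4).

[-15, -4)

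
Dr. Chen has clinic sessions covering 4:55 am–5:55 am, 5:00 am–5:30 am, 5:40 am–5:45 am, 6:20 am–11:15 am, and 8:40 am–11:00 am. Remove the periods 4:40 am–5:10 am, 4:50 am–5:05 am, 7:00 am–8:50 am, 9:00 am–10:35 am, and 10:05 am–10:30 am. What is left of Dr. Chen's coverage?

5:10 am-5:55 am, 6:20 am-7:00 am, 8:50 am-9:00 am, 10:35 am-11:15 am

Merge the first list: 4:55 am-5:55 am, 6:20 am-11:15 am.
Merge the second list: 4:40 am-5:10 am, 7:00 am-8:50 am, 9:00 am-10:35 am.
4:55 am-5:55 am with B removed leaves 5:10 am-5:55 am.
6:20 am-11:15 am with B removed leaves 6:20 am-7:00 am, 8:50 am-9:00 am, 10:35 am-11:15 am.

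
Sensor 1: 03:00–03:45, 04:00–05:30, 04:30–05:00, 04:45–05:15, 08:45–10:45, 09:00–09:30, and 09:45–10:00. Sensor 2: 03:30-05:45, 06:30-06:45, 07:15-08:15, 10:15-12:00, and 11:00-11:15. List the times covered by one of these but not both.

03:00–03:30, 03:45–04:00, 05:30–05:45, 06:30–06:45, 07:15–08:15, 08:45–10:15, 10:45–12:00

First set merges to 03:00–03:45, 04:00–05:30, 08:45–10:45.
Second set merges to 03:30–05:45, 06:30–06:45, 07:15–08:15, 10:15–12:00.
Only in the first: 03:00–03:30, 08:45–10:15.
Only in the second: 03:45–04:00, 05:30–05:45, 06:30–06:45, 07:15–08:15, 10:45–12:00.
Together these are the periods covered by exactly one.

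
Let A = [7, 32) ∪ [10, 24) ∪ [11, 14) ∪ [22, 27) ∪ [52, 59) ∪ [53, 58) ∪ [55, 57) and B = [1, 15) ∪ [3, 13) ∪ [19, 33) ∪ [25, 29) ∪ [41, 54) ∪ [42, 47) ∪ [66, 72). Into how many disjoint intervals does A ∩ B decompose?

3

A, merged: [7, 32), [52, 59).
B, merged: [1, 15), [19, 33), [41, 54), [66, 72).
A ∩ B = [7, 15), [19, 32), [52, 54).
That is 3 disjoint pieces.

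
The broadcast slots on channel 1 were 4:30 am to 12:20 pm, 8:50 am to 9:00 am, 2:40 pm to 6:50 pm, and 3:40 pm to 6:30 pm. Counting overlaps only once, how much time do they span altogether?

12 h

Merged: 4:30 am-12:20 pm, 2:40 pm-6:50 pm.
Lengths: 7 h 50 min + 4 h 10 min = 12 h.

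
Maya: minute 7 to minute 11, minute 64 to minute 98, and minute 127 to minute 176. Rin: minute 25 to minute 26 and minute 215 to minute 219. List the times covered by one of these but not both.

Only in the first: minute 7 to minute 11, minute 64 to minute 98, minute 127 to minute 176.
Only in the second: minute 25 to minute 26, minute 215 to minute 219.
Together these are the periods covered by exactly one.

minute 7 to minute 11, minute 25 to minute 26, minute 64 to minute 98, minute 127 to minute 176, minute 215 to minute 219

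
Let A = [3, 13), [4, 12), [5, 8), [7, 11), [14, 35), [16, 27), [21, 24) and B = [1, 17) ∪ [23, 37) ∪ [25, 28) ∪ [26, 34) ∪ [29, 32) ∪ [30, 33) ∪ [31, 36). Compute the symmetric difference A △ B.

A, merged: [3, 13), [14, 35).
B, merged: [1, 17), [23, 37).
A \ B = [17, 23).
B \ A = [1, 3), [13, 14), [35, 37).
Union of the two gives the symmetric difference.

[1, 3) ∪ [13, 14) ∪ [17, 23) ∪ [35, 37)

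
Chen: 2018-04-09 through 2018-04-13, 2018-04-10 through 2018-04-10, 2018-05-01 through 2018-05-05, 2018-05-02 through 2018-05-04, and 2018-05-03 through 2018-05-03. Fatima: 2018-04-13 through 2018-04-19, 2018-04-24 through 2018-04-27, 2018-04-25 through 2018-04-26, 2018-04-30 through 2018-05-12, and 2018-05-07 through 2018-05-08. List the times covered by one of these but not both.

Merge the first list: 2018-04-09 through 2018-04-13, 2018-05-01 through 2018-05-05.
Merge the second list: 2018-04-13 through 2018-04-19, 2018-04-24 through 2018-04-27, 2018-04-30 through 2018-05-12.
A \ B = 2018-04-09 through 2018-04-12.
B \ A = 2018-04-14 through 2018-04-19, 2018-04-24 through 2018-04-27, 2018-04-30 through 2018-04-30, 2018-05-06 through 2018-05-12.
Union of the two gives the symmetric difference.

2018-04-09 through 2018-04-12, 2018-04-14 through 2018-04-19, 2018-04-24 through 2018-04-27, 2018-04-30 through 2018-04-30, 2018-05-06 through 2018-05-12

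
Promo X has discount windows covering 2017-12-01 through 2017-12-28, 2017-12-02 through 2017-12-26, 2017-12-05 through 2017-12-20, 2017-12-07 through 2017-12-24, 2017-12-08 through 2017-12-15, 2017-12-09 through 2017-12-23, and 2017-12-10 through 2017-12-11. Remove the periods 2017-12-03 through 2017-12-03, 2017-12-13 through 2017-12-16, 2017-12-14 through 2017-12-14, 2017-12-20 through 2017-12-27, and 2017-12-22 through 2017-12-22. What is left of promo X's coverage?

2017-12-01 through 2017-12-02, 2017-12-04 through 2017-12-12, 2017-12-17 through 2017-12-19, 2017-12-28 through 2017-12-28

First set merges to 2017-12-01 through 2017-12-28.
Second set merges to 2017-12-03 through 2017-12-03, 2017-12-13 through 2017-12-16, 2017-12-20 through 2017-12-27.
2017-12-01 through 2017-12-28 minus B → 2017-12-01 through 2017-12-02, 2017-12-04 through 2017-12-12, 2017-12-17 through 2017-12-19, 2017-12-28 through 2017-12-28.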